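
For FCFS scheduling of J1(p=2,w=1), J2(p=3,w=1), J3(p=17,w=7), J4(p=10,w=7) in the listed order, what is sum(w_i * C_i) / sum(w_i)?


Completion times:
  J1: C=2, w×C=1×2=2
  J2: C=5, w×C=1×5=5
  J3: C=22, w×C=7×22=154
  J4: C=32, w×C=7×32=224
Sum w×C = 385
Sum w = 16
Weighted avg = 385/16
= 24.06


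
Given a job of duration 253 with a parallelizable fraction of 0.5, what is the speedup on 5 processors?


Amdahl's law: T_p = T × ((1-p) + p/N)
= 253 × ((1-0.5) + 0.5/5)
= 253 × (0.50 + 0.1000)
= 253 × 0.6000
= 151.80
Speedup = 253/151.80
= 1.67×


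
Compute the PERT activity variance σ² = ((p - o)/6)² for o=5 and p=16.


σ² = ((p - o) / 6)² = (p - o)² / 36
= (16 - 5)² / 36
= 11² / 36
= 121 / 36
= 3.3611


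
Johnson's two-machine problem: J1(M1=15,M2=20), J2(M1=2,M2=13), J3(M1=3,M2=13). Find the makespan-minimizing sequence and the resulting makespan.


Johnson's rule:
Group 1 (M1≤M2, sort by M1): ['J2', 'J3', 'J1']
Group 2 (M1>M2, sort desc M2): []
Sequence: J2 → J3 → J1
Makespan calculation:
  J2: M1 done=2, M2 done=15
  J3: M1 done=5, M2 done=28
  J1: M1 done=20, M2 done=48
= Sequence: J2 → J3 → J1, Makespan: 48


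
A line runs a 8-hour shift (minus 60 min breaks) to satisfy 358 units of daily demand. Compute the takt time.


Available = 8×60 - 60 = 420 min
Takt time = 420 / 358
= 1.17 min/unit


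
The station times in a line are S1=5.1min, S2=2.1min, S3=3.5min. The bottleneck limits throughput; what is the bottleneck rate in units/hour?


Bottleneck = longest station time
Station times: [5.1, 2.1, 3.5]
Max = 5.1 min
Rate = 60 / 5.1
= 11.76 units/hour (bottleneck: 5.1min)


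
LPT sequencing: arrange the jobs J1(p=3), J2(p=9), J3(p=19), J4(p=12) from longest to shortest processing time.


LPT: sort by longest processing time first
  J3: p=19
  J4: p=12
  J2: p=9
  J1: p=3
Order: J3 → J4 → J2 → J1


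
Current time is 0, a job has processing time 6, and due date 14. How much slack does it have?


Slack = due - current_time - processing
= 14 - 0 - 6
= 8


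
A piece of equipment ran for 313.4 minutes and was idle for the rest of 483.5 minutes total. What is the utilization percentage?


Utilization = busy / total × 100
= 313.4 / 483.5 × 100
= 64.8%


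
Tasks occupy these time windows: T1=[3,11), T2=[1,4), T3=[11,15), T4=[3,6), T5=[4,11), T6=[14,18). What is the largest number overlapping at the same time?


Check each time point for overlaps:
  t=3: 3 tasks active (T1, T2, T4)
Max concurrent = 3


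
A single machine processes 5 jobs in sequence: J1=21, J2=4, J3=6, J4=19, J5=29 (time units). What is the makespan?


Sequential makespan: sum all processing times
= 21 + 4 + 6 + 19 + 29
= 79 time units


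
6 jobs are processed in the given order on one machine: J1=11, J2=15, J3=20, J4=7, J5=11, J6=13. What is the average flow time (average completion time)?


Completion times:
  J1: completes at 11
  J2: completes at 26
  J3: completes at 46
  J4: completes at 53
  J5: completes at 64
  J6: completes at 77
Sum = 277
Average = 277/6
= 46.17


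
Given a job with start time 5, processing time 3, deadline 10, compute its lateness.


Completion = 5 + 3 = 8
Lateness = C - d = 8 - 10
= -2


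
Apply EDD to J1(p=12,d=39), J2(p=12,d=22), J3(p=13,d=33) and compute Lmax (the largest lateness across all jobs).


EDD order: J2 → J3 → J1
Completion and lateness:
  J2: C=12, d=22, L=12-22=-10
  J3: C=25, d=33, L=25-33=-8
  J1: C=37, d=39, L=37-39=-2
Lmax = max(-10, -8, -2)
= -2


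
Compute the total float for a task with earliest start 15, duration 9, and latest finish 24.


EF = ES + duration = 15 + 9 = 24
LS = LF - duration = 24 - 9 = 15
Total Float = LF - EF = 24 - 24
(or LS - ES = 15 - 15)
= 0


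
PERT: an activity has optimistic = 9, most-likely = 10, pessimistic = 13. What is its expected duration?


te = (o + 4m + p) / 6
= (9 + 4×10 + 13) / 6
= (9 + 40 + 13) / 6
= 62 / 6
= 10.33


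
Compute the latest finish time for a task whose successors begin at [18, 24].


LF = min of all successor start times
Successors start at: [18, 24]
LF = min(18, 24)
= 18


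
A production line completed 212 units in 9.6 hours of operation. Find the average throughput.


Throughput = units / time
= 212 / 9.6
= 22.1 units/hour


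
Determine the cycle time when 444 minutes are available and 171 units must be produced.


Cycle time = available time / demand
= 444 / 171
= 2.60 min/unit


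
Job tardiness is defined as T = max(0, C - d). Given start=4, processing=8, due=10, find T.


Completion = start + processing = 4 + 8 = 12
Tardiness = max(0, C - d) = max(0, 12 - 10)
= max(0, 2)
= 2


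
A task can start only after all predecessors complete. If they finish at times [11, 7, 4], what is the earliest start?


ES = max of all predecessor completion times
Predecessors: [11, 7, 4]
ES = max(11, 7, 4)
= 11


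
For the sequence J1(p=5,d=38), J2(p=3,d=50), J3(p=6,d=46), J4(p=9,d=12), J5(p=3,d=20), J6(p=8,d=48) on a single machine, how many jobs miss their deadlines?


Completion vs due date:
  J1: C=5, d=38 → on time
  J2: C=8, d=50 → on time
  J3: C=14, d=46 → on time
  J4: C=23, d=12 → TARDY
  J5: C=26, d=20 → TARDY
  J6: C=34, d=48 → on time
Tardy jobs: J4, J5
Count = 2


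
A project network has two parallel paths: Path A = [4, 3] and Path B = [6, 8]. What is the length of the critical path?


Path A: 4 + 3 = 7
Path B: 6 + 8 = 14
Critical path = longest = max(7, 14)
= 14 (Path B)


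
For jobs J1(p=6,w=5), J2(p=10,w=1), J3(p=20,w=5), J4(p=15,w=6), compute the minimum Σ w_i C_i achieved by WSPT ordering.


WSPT order (by p/w): J1 → J4 → J3 → J2
  J1: C=6, w·C=5×6=30
  J4: C=21, w·C=6×21=126
  J3: C=41, w·C=5×41=205
  J2: C=51, w·C=1×51=51
Σ w·C = 412
= 412


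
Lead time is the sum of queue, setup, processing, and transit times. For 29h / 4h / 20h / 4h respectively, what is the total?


Lead time = queue + setup + processing + transit
= 29 + 4 + 20 + 4
= 57 hours


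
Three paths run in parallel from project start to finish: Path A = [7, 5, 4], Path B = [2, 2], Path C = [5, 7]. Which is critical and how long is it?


Path A: 7 + 5 + 4 = 16
Path B: 2 + 2 = 4
Path C: 5 + 7 = 12
Critical path = longest = max(16, 4, 12)
= 16 (Path A)


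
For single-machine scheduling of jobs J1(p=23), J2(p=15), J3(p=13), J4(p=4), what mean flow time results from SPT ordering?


SPT order: J4 → J3 → J2 → J1
Completion times:
  J4: C=4
  J3: C=17
  J2: C=32
  J1: C=55
Sum = 108, n = 4
Mean flow = 108/4
= 27.00


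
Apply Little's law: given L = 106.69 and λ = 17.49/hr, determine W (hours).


Little's law: L = λW → W = L / λ
= 106.69 / 17.49
= 6.10 hours


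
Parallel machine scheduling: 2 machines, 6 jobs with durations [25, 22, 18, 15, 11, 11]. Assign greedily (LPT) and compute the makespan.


Jobs (LPT sorted): [25, 22, 18, 15, 11, 11]
Machines: 2
  J=25 → Machine 1 (load: 0+25=25)
  J=22 → Machine 2 (load: 0+22=22)
  J=18 → Machine 2 (load: 22+18=40)
  J=15 → Machine 1 (load: 25+15=40)
  J=11 → Machine 1 (load: 40+11=51)
  J=11 → Machine 2 (load: 40+11=51)
Machine loads: [51, 51]
Makespan = max = 51 time units


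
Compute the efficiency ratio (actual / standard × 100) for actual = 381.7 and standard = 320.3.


Efficiency = (actual / standard) × 100
= (381.7 / 320.3) × 100
= 119.2%


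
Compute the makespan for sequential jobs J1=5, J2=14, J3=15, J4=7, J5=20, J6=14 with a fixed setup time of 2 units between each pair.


Makespan = Σ processing + (n-1) × setup
= (5 + 14 + 15 + 7 + 20 + 14) + (6-1)×2
= 75 + 10
= 85 time units


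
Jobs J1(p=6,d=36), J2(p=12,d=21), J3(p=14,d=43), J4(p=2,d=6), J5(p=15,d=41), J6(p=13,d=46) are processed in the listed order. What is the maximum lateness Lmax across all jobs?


Lateness per job (L = C - d):
  J1: C=6, d=36, L=-30
  J2: C=18, d=21, L=-3
  J3: C=32, d=43, L=-11
  J4: C=34, d=6, L=28
  J5: C=49, d=41, L=8
  J6: C=62, d=46, L=16
Lmax = max(-30, -3, -11, 28, 8, 16)
= 28


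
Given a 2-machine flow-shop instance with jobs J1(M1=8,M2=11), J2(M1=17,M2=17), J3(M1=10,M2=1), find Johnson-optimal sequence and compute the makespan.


Johnson's rule:
Group 1 (M1≤M2, sort by M1): ['J1', 'J2']
Group 2 (M1>M2, sort desc M2): ['J3']
Sequence: J1 → J2 → J3
Makespan calculation:
  J1: M1 done=8, M2 done=19
  J2: M1 done=25, M2 done=42
  J3: M1 done=35, M2 done=43
= Sequence: J1 → J2 → J3, Makespan: 43


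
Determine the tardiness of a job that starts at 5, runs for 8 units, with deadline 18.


Completion = start + processing = 5 + 8 = 13
Tardiness = max(0, C - d) = max(0, 13 - 18)
= max(0, -5)
= 0


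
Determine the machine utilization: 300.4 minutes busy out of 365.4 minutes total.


Utilization = busy / total × 100
= 300.4 / 365.4 × 100
= 82.2%


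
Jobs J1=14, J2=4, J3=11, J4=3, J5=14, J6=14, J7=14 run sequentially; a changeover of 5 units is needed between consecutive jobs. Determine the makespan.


Makespan = Σ processing + (n-1) × setup
= (14 + 4 + 11 + 3 + 14 + 14 + 14) + (7-1)×5
= 74 + 30
= 104 time units


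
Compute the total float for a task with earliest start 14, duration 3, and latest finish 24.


EF = ES + duration = 14 + 3 = 17
LS = LF - duration = 24 - 3 = 21
Total Float = LF - EF = 24 - 17
(or LS - ES = 21 - 14)
= 7


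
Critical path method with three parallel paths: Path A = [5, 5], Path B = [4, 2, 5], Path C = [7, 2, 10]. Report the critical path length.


Path A: 5 + 5 = 10
Path B: 4 + 2 + 5 = 11
Path C: 7 + 2 + 10 = 19
Critical path = longest = max(10, 11, 19)
= 19 (Path C)


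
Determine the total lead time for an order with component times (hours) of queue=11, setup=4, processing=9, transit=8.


Lead time = queue + setup + processing + transit
= 11 + 4 + 9 + 8
= 32 hours


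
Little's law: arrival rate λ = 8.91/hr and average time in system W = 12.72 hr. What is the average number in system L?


Little's law: L = λ × W
= 8.91 × 12.72
= 113.34


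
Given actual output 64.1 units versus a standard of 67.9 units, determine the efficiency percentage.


Efficiency = (actual / standard) × 100
= (64.1 / 67.9) × 100
= 94.4%


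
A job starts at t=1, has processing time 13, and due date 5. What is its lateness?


Completion = 1 + 13 = 14
Lateness = C - d = 14 - 5
= 9


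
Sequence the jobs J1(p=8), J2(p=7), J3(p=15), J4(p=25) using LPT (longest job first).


LPT: sort by longest processing time first
  J4: p=25
  J3: p=15
  J1: p=8
  J2: p=7
Order: J4 → J3 → J1 → J2


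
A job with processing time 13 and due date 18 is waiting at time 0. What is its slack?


Slack = due - current_time - processing
= 18 - 0 - 13
= 5


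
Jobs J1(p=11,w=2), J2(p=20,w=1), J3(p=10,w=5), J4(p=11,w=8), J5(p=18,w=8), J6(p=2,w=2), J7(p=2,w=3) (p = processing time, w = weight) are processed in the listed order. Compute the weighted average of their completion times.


Completion times:
  J1: C=11, w×C=2×11=22
  J2: C=31, w×C=1×31=31
  J3: C=41, w×C=5×41=205
  J4: C=52, w×C=8×52=416
  J5: C=70, w×C=8×70=560
  J6: C=72, w×C=2×72=144
  J7: C=74, w×C=3×74=222
Sum w×C = 1600
Sum w = 29
Weighted avg = 1600/29
= 55.17


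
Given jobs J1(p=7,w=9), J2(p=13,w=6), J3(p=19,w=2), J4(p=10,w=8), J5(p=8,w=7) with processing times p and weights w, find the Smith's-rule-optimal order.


WSPT (Smith's rule): sort by p/w ascending
  J1: p/w = 7/9 = 0.778
  J5: p/w = 8/7 = 1.143
  J4: p/w = 10/8 = 1.250
  J2: p/w = 13/6 = 2.167
  J3: p/w = 19/2 = 9.500
Order: J1 → J5 → J4 → J2 → J3


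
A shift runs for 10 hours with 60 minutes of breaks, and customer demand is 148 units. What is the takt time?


Available = 10×60 - 60 = 540 min
Takt time = 540 / 148
= 3.65 min/unit


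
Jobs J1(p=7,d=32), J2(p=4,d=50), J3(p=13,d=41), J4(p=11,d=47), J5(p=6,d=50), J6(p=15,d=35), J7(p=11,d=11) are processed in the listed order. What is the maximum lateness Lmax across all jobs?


Lateness per job (L = C - d):
  J1: C=7, d=32, L=-25
  J2: C=11, d=50, L=-39
  J3: C=24, d=41, L=-17
  J4: C=35, d=47, L=-12
  J5: C=41, d=50, L=-9
  J6: C=56, d=35, L=21
  J7: C=67, d=11, L=56
Lmax = max(-25, -39, -17, -12, -9, 21, 56)
= 56


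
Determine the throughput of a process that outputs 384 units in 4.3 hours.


Throughput = units / time
= 384 / 4.3
= 89.3 units/hour


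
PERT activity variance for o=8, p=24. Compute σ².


σ² = ((p - o) / 6)² = (p - o)² / 36
= (24 - 8)² / 36
= 16² / 36
= 256 / 36
= 7.1111


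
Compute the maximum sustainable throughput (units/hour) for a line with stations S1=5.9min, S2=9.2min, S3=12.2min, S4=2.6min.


Bottleneck = longest station time
Station times: [5.9, 9.2, 12.2, 2.6]
Max = 12.2 min
Rate = 60 / 12.2
= 4.92 units/hour (bottleneck: 12.2min)


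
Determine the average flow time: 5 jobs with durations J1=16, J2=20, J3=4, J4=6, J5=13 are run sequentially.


Completion times:
  J1: completes at 16
  J2: completes at 36
  J3: completes at 40
  J4: completes at 46
  J5: completes at 59
Sum = 197
Average = 197/5
= 39.40


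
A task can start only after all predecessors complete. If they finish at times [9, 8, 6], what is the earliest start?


ES = max of all predecessor completion times
Predecessors: [9, 8, 6]
ES = max(9, 8, 6)
= 9


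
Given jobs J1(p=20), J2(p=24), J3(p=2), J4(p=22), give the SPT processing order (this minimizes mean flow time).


SPT: sort by shortest processing time
  J3: p=2
  J1: p=20
  J4: p=22
  J2: p=24
Order: J3 → J1 → J4 → J2


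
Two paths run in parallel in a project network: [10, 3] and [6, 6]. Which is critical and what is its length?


Path A: 10 + 3 = 13
Path B: 6 + 6 = 12
Critical path = longest = max(13, 12)
= 13 (Path A)


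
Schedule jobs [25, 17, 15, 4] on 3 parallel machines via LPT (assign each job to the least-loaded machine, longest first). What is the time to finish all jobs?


Jobs (LPT sorted): [25, 17, 15, 4]
Machines: 3
  J=25 → Machine 1 (load: 0+25=25)
  J=17 → Machine 2 (load: 0+17=17)
  J=15 → Machine 3 (load: 0+15=15)
  J=4 → Machine 3 (load: 15+4=19)
Machine loads: [25, 17, 19]
Makespan = max = 25 time units


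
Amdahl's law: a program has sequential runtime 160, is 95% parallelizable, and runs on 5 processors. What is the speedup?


Amdahl's law: T_p = T × ((1-p) + p/N)
= 160 × ((1-0.95) + 0.95/5)
= 160 × (0.05 + 0.1900)
= 160 × 0.2400
= 38.40
Speedup = 160/38.40
= 4.17×


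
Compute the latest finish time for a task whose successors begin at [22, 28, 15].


LF = min of all successor start times
Successors start at: [22, 28, 15]
LF = min(22, 28, 15)
= 15


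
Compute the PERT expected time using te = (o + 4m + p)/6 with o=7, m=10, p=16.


te = (o + 4m + p) / 6
= (7 + 4×10 + 16) / 6
= (7 + 40 + 16) / 6
= 63 / 6
= 10.50


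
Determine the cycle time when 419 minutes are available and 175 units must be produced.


Cycle time = available time / demand
= 419 / 175
= 2.39 min/unit


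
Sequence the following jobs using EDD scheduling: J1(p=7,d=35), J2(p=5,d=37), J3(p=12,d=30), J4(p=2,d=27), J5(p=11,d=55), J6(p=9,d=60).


EDD: sort by earliest due date
  J4: d=27, p=2
  J3: d=30, p=12
  J1: d=35, p=7
  J2: d=37, p=5
  J5: d=55, p=11
  J6: d=60, p=9
Order: J4 → J3 → J1 → J2 → J5 → J6


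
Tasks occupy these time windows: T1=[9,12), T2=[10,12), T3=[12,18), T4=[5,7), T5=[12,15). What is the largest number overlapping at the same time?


Check each time point for overlaps:
  t=10: 2 tasks active (T1, T2)
Max concurrent = 2


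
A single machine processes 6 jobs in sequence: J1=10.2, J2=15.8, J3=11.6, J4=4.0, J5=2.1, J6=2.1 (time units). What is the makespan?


Sequential makespan: sum all processing times
= 10.2 + 15.8 + 11.6 + 4.0 + 2.1 + 2.1
= 45.8 time units


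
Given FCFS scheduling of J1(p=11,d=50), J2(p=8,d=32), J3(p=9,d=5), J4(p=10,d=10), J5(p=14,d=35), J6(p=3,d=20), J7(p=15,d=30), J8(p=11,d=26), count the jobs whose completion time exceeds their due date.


Completion vs due date:
  J1: C=11, d=50 → on time
  J2: C=19, d=32 → on time
  J3: C=28, d=5 → TARDY
  J4: C=38, d=10 → TARDY
  J5: C=52, d=35 → TARDY
  J6: C=55, d=20 → TARDY
  J7: C=70, d=30 → TARDY
  J8: C=81, d=26 → TARDY
Tardy jobs: J3, J4, J5, J6, J7, J8
Count = 6


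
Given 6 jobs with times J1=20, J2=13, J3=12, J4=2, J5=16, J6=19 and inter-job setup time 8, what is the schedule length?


Makespan = Σ processing + (n-1) × setup
= (20 + 13 + 12 + 2 + 16 + 19) + (6-1)×8
= 82 + 40
= 122 time units


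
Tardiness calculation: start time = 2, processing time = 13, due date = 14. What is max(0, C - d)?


Completion = start + processing = 2 + 13 = 15
Tardiness = max(0, C - d) = max(0, 15 - 14)
= max(0, 1)
= 1


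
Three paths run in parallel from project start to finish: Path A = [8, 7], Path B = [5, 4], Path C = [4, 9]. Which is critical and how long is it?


Path A: 8 + 7 = 15
Path B: 5 + 4 = 9
Path C: 4 + 9 = 13
Critical path = longest = max(15, 9, 13)
= 15 (Path A)


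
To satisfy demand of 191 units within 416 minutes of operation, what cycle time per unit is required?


Cycle time = available time / demand
= 416 / 191
= 2.18 min/unit


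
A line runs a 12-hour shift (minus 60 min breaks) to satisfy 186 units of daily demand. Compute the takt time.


Available = 12×60 - 60 = 660 min
Takt time = 660 / 186
= 3.55 min/unit


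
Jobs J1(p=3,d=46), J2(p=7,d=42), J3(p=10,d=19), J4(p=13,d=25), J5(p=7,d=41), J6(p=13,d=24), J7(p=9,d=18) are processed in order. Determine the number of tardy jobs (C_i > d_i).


Completion vs due date:
  J1: C=3, d=46 → on time
  J2: C=10, d=42 → on time
  J3: C=20, d=19 → TARDY
  J4: C=33, d=25 → TARDY
  J5: C=40, d=41 → on time
  J6: C=53, d=24 → TARDY
  J7: C=62, d=18 → TARDY
Tardy jobs: J3, J4, J6, J7
Count = 4


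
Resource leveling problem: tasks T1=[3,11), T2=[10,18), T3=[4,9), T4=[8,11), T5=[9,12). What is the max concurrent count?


Check each time point for overlaps:
  t=10: 4 tasks active (T1, T2, T4, T5)
Max concurrent = 4


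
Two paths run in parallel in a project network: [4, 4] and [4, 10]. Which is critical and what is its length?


Path A: 4 + 4 = 8
Path B: 4 + 10 = 14
Critical path = longest = max(8, 14)
= 14 (Path B)


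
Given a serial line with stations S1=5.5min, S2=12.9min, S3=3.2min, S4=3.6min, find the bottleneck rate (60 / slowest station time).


Bottleneck = longest station time
Station times: [5.5, 12.9, 3.2, 3.6]
Max = 12.9 min
Rate = 60 / 12.9
= 4.65 units/hour (bottleneck: 12.9min)


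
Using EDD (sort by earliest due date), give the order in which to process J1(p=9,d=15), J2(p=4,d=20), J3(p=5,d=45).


EDD: sort by earliest due date
  J1: d=15, p=9
  J2: d=20, p=4
  J3: d=45, p=5
Order: J1 → J2 → J3


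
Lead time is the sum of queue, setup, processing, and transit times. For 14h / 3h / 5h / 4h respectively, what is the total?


Lead time = queue + setup + processing + transit
= 14 + 3 + 5 + 4
= 26 hours


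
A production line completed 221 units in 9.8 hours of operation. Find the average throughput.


Throughput = units / time
= 221 / 9.8
= 22.6 units/hour


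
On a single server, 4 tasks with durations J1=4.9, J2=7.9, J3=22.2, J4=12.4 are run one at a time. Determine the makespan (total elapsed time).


Sequential makespan: sum all processing times
= 4.9 + 7.9 + 22.2 + 12.4
= 47.4 time units


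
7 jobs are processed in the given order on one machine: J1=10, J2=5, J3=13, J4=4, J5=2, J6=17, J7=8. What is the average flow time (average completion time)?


Completion times:
  J1: completes at 10
  J2: completes at 15
  J3: completes at 28
  J4: completes at 32
  J5: completes at 34
  J6: completes at 51
  J7: completes at 59
Sum = 229
Average = 229/7
= 32.71


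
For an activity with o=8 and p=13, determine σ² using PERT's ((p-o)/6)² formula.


σ² = ((p - o) / 6)² = (p - o)² / 36
= (13 - 8)² / 36
= 5² / 36
= 25 / 36
= 0.6944


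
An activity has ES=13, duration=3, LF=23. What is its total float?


EF = ES + duration = 13 + 3 = 16
LS = LF - duration = 23 - 3 = 20
Total Float = LF - EF = 23 - 16
(or LS - ES = 20 - 13)
= 7


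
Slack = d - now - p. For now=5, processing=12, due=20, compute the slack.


Slack = due - current_time - processing
= 20 - 5 - 12
= 3


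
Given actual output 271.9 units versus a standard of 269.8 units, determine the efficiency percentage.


Efficiency = (actual / standard) × 100
= (271.9 / 269.8) × 100
= 100.8%


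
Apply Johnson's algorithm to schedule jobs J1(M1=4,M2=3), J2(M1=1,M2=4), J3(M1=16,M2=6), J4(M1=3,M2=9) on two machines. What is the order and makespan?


Johnson's rule:
Group 1 (M1≤M2, sort by M1): ['J2', 'J4']
Group 2 (M1>M2, sort desc M2): ['J3', 'J1']
Sequence: J2 → J4 → J3 → J1
Makespan calculation:
  J2: M1 done=1, M2 done=5
  J4: M1 done=4, M2 done=14
  J3: M1 done=20, M2 done=26
  J1: M1 done=24, M2 done=29
= Sequence: J2 → J4 → J3 → J1, Makespan: 29


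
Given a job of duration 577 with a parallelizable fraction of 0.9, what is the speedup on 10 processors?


Amdahl's law: T_p = T × ((1-p) + p/N)
= 577 × ((1-0.9) + 0.9/10)
= 577 × (0.10 + 0.0900)
= 577 × 0.1900
= 109.63
Speedup = 577/109.63
= 5.26×


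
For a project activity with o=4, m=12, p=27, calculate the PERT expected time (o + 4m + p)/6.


te = (o + 4m + p) / 6
= (4 + 4×12 + 27) / 6
= (4 + 48 + 27) / 6
= 79 / 6
= 13.17


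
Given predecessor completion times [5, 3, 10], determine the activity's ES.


ES = max of all predecessor completion times
Predecessors: [5, 3, 10]
ES = max(5, 3, 10)
= 10


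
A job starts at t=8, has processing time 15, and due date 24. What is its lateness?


Completion = 8 + 15 = 23
Lateness = C - d = 23 - 24
= -1


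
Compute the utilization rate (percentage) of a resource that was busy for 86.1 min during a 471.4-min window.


Utilization = busy / total × 100
= 86.1 / 471.4 × 100
= 18.3%


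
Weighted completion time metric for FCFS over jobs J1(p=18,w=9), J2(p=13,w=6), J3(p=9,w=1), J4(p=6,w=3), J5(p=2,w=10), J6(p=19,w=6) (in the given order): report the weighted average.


Completion times:
  J1: C=18, w×C=9×18=162
  J2: C=31, w×C=6×31=186
  J3: C=40, w×C=1×40=40
  J4: C=46, w×C=3×46=138
  J5: C=48, w×C=10×48=480
  J6: C=67, w×C=6×67=402
Sum w×C = 1408
Sum w = 35
Weighted avg = 1408/35
= 40.23


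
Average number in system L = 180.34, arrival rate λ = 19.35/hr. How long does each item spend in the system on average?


Little's law: L = λW → W = L / λ
= 180.34 / 19.35
= 9.32 hours


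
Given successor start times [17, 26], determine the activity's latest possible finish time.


LF = min of all successor start times
Successors start at: [17, 26]
LF = min(17, 26)
= 17


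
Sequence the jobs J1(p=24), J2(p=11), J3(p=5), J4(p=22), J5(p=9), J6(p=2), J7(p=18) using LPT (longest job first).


LPT: sort by longest processing time first
  J1: p=24
  J4: p=22
  J7: p=18
  J2: p=11
  J5: p=9
  J3: p=5
  J6: p=2
Order: J1 → J4 → J7 → J2 → J5 → J3 → J6


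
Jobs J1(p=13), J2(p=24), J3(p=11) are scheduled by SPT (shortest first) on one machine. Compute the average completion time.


SPT order: J3 → J1 → J2
Completion times:
  J3: C=11
  J1: C=24
  J2: C=48
Sum = 83, n = 3
Mean flow = 83/3
= 27.67


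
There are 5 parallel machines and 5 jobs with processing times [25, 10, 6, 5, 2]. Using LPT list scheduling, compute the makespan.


Jobs (LPT sorted): [25, 10, 6, 5, 2]
Machines: 5
  J=25 → Machine 1 (load: 0+25=25)
  J=10 → Machine 2 (load: 0+10=10)
  J=6 → Machine 3 (load: 0+6=6)
  J=5 → Machine 4 (load: 0+5=5)
  J=2 → Machine 5 (load: 0+2=2)
Machine loads: [25, 10, 6, 5, 2]
Makespan = max = 25 time units


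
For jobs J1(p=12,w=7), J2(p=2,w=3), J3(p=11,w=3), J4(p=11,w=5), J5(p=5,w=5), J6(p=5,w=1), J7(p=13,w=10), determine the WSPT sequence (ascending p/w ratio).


WSPT (Smith's rule): sort by p/w ascending
  J2: p/w = 2/3 = 0.667
  J5: p/w = 5/5 = 1.000
  J7: p/w = 13/10 = 1.300
  J1: p/w = 12/7 = 1.714
  J4: p/w = 11/5 = 2.200
  J3: p/w = 11/3 = 3.667
  J6: p/w = 5/1 = 5.000
Order: J2 → J5 → J7 → J1 → J4 → J3 → J6


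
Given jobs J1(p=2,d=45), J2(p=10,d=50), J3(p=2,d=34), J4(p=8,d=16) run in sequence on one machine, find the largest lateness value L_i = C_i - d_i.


Lateness per job (L = C - d):
  J1: C=2, d=45, L=-43
  J2: C=12, d=50, L=-38
  J3: C=14, d=34, L=-20
  J4: C=22, d=16, L=6
Lmax = max(-43, -38, -20, 6)
= 6


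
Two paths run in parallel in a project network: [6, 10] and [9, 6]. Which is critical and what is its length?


Path A: 6 + 10 = 16
Path B: 9 + 6 = 15
Critical path = longest = max(16, 15)
= 16 (Path A)


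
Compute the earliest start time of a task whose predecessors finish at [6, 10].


ES = max of all predecessor completion times
Predecessors: [6, 10]
ES = max(6, 10)
= 10


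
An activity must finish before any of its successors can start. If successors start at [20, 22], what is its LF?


LF = min of all successor start times
Successors start at: [20, 22]
LF = min(20, 22)
= 20


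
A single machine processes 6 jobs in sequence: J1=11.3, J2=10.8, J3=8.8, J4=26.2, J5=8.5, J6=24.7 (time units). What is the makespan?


Sequential makespan: sum all processing times
= 11.3 + 10.8 + 8.8 + 26.2 + 8.5 + 24.7
= 90.3 time units


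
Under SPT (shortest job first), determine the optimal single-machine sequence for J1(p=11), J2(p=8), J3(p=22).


SPT: sort by shortest processing time
  J2: p=8
  J1: p=11
  J3: p=22
Order: J2 → J1 → J3


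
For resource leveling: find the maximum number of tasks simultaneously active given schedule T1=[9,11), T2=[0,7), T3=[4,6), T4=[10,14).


Check each time point for overlaps:
  t=4: 2 tasks active (T2, T3)
Max concurrent = 2


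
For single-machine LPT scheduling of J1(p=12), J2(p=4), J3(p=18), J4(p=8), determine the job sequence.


LPT: sort by longest processing time first
  J3: p=18
  J1: p=12
  J4: p=8
  J2: p=4
Order: J3 → J1 → J4 → J2


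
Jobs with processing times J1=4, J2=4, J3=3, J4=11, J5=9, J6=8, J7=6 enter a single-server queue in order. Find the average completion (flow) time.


Completion times:
  J1: completes at 4
  J2: completes at 8
  J3: completes at 11
  J4: completes at 22
  J5: completes at 31
  J6: completes at 39
  J7: completes at 45
Sum = 160
Average = 160/7
= 22.86


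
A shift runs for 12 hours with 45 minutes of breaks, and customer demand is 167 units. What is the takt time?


Available = 12×60 - 45 = 675 min
Takt time = 675 / 167
= 4.04 min/unit


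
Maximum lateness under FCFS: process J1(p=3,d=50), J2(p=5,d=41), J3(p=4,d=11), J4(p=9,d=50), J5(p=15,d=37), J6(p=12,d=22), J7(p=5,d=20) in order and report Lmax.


Lateness per job (L = C - d):
  J1: C=3, d=50, L=-47
  J2: C=8, d=41, L=-33
  J3: C=12, d=11, L=1
  J4: C=21, d=50, L=-29
  J5: C=36, d=37, L=-1
  J6: C=48, d=22, L=26
  J7: C=53, d=20, L=33
Lmax = max(-47, -33, 1, -29, -1, 26, 33)
= 33


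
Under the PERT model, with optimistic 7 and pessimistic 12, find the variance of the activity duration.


σ² = ((p - o) / 6)² = (p - o)² / 36
= (12 - 7)² / 36
= 5² / 36
= 25 / 36
= 0.6944


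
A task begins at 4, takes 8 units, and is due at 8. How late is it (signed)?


Completion = 4 + 8 = 12
Lateness = C - d = 12 - 8
= 4


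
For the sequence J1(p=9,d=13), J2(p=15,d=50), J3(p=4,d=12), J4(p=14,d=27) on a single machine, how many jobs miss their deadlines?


Completion vs due date:
  J1: C=9, d=13 → on time
  J2: C=24, d=50 → on time
  J3: C=28, d=12 → TARDY
  J4: C=42, d=27 → TARDY
Tardy jobs: J3, J4
Count = 2


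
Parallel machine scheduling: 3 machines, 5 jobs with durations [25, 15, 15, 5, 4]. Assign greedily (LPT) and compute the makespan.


Jobs (LPT sorted): [25, 15, 15, 5, 4]
Machines: 3
  J=25 → Machine 1 (load: 0+25=25)
  J=15 → Machine 2 (load: 0+15=15)
  J=15 → Machine 3 (load: 0+15=15)
  J=5 → Machine 2 (load: 15+5=20)
  J=4 → Machine 3 (load: 15+4=19)
Machine loads: [25, 20, 19]
Makespan = max = 25 time units


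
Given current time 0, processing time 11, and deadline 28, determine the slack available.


Slack = due - current_time - processing
= 28 - 0 - 11
= 17


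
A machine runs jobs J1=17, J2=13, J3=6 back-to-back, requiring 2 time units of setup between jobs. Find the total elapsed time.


Makespan = Σ processing + (n-1) × setup
= (17 + 13 + 6) + (3-1)×2
= 36 + 4
= 40 time units


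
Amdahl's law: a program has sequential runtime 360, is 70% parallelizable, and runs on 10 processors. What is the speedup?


Amdahl's law: T_p = T × ((1-p) + p/N)
= 360 × ((1-0.7) + 0.7/10)
= 360 × (0.30 + 0.0700)
= 360 × 0.3700
= 133.20
Speedup = 360/133.20
= 2.70×


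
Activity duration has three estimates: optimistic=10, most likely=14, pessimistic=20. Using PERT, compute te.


te = (o + 4m + p) / 6
= (10 + 4×14 + 20) / 6
= (10 + 56 + 20) / 6
= 86 / 6
= 14.33


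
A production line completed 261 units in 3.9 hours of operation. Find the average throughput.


Throughput = units / time
= 261 / 3.9
= 66.9 units/hour


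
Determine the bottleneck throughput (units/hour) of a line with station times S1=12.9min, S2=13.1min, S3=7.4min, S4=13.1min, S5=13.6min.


Bottleneck = longest station time
Station times: [12.9, 13.1, 7.4, 13.1, 13.6]
Max = 13.6 min
Rate = 60 / 13.6
= 4.41 units/hour (bottleneck: 13.6min)


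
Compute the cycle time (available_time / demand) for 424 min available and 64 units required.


Cycle time = available time / demand
= 424 / 64
= 6.62 min/unit


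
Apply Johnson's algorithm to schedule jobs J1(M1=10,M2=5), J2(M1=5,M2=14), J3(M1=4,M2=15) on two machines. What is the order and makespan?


Johnson's rule:
Group 1 (M1≤M2, sort by M1): ['J3', 'J2']
Group 2 (M1>M2, sort desc M2): ['J1']
Sequence: J3 → J2 → J1
Makespan calculation:
  J3: M1 done=4, M2 done=19
  J2: M1 done=9, M2 done=33
  J1: M1 done=19, M2 done=38
= Sequence: J3 → J2 → J1, Makespan: 38


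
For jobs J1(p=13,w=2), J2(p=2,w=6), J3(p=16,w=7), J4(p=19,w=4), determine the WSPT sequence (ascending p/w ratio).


WSPT (Smith's rule): sort by p/w ascending
  J2: p/w = 2/6 = 0.333
  J3: p/w = 16/7 = 2.286
  J4: p/w = 19/4 = 4.750
  J1: p/w = 13/2 = 6.500
Order: J2 → J3 → J4 → J1


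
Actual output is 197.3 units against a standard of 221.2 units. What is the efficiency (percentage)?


Efficiency = (actual / standard) × 100
= (197.3 / 221.2) × 100
= 89.2%


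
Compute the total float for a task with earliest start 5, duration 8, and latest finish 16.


EF = ES + duration = 5 + 8 = 13
LS = LF - duration = 16 - 8 = 8
Total Float = LF - EF = 16 - 13
(or LS - ES = 8 - 5)
= 3


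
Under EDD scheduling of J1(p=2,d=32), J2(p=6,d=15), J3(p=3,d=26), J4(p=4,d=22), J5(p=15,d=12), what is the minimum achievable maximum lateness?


EDD order: J5 → J2 → J4 → J3 → J1
Completion and lateness:
  J5: C=15, d=12, L=15-12=3
  J2: C=21, d=15, L=21-15=6
  J4: C=25, d=22, L=25-22=3
  J3: C=28, d=26, L=28-26=2
  J1: C=30, d=32, L=30-32=-2
Lmax = max(3, 6, 3, 2, -2)
= 6


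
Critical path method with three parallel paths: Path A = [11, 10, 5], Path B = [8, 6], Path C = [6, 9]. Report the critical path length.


Path A: 11 + 10 + 5 = 26
Path B: 8 + 6 = 14
Path C: 6 + 9 = 15
Critical path = longest = max(26, 14, 15)
= 26 (Path A)


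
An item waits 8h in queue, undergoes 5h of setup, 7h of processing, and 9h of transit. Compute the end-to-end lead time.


Lead time = queue + setup + processing + transit
= 8 + 5 + 7 + 9
= 29 hours


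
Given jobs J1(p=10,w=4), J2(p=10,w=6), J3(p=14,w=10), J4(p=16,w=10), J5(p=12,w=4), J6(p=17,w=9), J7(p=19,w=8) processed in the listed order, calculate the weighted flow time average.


Completion times:
  J1: C=10, w×C=4×10=40
  J2: C=20, w×C=6×20=120
  J3: C=34, w×C=10×34=340
  J4: C=50, w×C=10×50=500
  J5: C=62, w×C=4×62=248
  J6: C=79, w×C=9×79=711
  J7: C=98, w×C=8×98=784
Sum w×C = 2743
Sum w = 51
Weighted avg = 2743/51
= 53.78


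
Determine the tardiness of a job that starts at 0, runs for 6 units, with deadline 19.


Completion = start + processing = 0 + 6 = 6
Tardiness = max(0, C - d) = max(0, 6 - 19)
= max(0, -13)
= 0


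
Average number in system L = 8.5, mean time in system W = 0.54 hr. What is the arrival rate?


Little's law: L = λW → λ = L / W
= 8.5 / 0.54
= 15.74 per hour


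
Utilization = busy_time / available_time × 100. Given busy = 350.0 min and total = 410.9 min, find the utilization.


Utilization = busy / total × 100
= 350.0 / 410.9 × 100
= 85.2%


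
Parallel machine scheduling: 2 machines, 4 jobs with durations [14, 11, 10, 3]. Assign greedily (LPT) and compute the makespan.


Jobs (LPT sorted): [14, 11, 10, 3]
Machines: 2
  J=14 → Machine 1 (load: 0+14=14)
  J=11 → Machine 2 (load: 0+11=11)
  J=10 → Machine 2 (load: 11+10=21)
  J=3 → Machine 1 (load: 14+3=17)
Machine loads: [17, 21]
Makespan = max = 21 time units


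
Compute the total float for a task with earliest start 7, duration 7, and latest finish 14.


EF = ES + duration = 7 + 7 = 14
LS = LF - duration = 14 - 7 = 7
Total Float = LF - EF = 14 - 14
(or LS - ES = 7 - 7)
= 0


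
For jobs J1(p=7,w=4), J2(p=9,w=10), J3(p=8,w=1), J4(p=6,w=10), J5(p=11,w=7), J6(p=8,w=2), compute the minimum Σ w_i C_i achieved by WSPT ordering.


WSPT order (by p/w): J4 → J2 → J5 → J1 → J6 → J3
  J4: C=6, w·C=10×6=60
  J2: C=15, w·C=10×15=150
  J5: C=26, w·C=7×26=182
  J1: C=33, w·C=4×33=132
  J6: C=41, w·C=2×41=82
  J3: C=49, w·C=1×49=49
Σ w·C = 655
= 655


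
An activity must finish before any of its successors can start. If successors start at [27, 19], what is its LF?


LF = min of all successor start times
Successors start at: [27, 19]
LF = min(27, 19)
= 19


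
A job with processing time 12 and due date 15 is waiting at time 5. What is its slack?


Slack = due - current_time - processing
= 15 - 5 - 12
= -2


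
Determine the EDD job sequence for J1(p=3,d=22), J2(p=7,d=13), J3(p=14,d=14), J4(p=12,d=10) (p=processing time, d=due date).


EDD: sort by earliest due date
  J4: d=10, p=12
  J2: d=13, p=7
  J3: d=14, p=14
  J1: d=22, p=3
Order: J4 → J2 → J3 → J1


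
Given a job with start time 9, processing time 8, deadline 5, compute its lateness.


Completion = 9 + 8 = 17
Lateness = C - d = 17 - 5
= 12


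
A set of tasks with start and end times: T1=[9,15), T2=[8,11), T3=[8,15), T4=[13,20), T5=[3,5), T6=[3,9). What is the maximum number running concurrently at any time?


Check each time point for overlaps:
  t=8: 3 tasks active (T2, T3, T6)
Max concurrent = 3


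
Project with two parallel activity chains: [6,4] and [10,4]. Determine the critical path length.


Path A: 6 + 4 = 10
Path B: 10 + 4 = 14
Critical path = longest = max(10, 14)
= 14 (Path B)


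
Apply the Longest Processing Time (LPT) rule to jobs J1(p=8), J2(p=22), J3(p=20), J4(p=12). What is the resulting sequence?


LPT: sort by longest processing time first
  J2: p=22
  J3: p=20
  J4: p=12
  J1: p=8
Order: J2 → J3 → J4 → J1


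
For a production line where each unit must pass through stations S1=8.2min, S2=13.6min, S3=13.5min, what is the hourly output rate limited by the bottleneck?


Bottleneck = longest station time
Station times: [8.2, 13.6, 13.5]
Max = 13.6 min
Rate = 60 / 13.6
= 4.41 units/hour (bottleneck: 13.6min)


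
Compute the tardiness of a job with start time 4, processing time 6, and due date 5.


Completion = start + processing = 4 + 6 = 10
Tardiness = max(0, C - d) = max(0, 10 - 5)
= max(0, 5)
= 5


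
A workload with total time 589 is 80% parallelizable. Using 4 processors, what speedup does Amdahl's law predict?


Amdahl's law: T_p = T × ((1-p) + p/N)
= 589 × ((1-0.8) + 0.8/4)
= 589 × (0.20 + 0.2000)
= 589 × 0.4000
= 235.60
Speedup = 589/235.60
= 2.50×


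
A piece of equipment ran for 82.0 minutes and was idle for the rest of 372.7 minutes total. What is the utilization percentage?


Utilization = busy / total × 100
= 82.0 / 372.7 × 100
= 22.0%


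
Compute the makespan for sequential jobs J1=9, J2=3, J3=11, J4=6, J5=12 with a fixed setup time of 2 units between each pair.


Makespan = Σ processing + (n-1) × setup
= (9 + 3 + 11 + 6 + 12) + (5-1)×2
= 41 + 8
= 49 time units


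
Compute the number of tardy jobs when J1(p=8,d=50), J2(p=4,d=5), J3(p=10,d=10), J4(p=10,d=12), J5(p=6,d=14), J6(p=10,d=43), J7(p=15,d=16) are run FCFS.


Completion vs due date:
  J1: C=8, d=50 → on time
  J2: C=12, d=5 → TARDY
  J3: C=22, d=10 → TARDY
  J4: C=32, d=12 → TARDY
  J5: C=38, d=14 → TARDY
  J6: C=48, d=43 → TARDY
  J7: C=63, d=16 → TARDY
Tardy jobs: J2, J3, J4, J5, J6, J7
Count = 6


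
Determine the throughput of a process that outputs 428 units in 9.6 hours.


Throughput = units / time
= 428 / 9.6
= 44.6 units/hour


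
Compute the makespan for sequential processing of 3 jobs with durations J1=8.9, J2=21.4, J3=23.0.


Sequential makespan: sum all processing times
= 8.9 + 21.4 + 23.0
= 53.3 time units


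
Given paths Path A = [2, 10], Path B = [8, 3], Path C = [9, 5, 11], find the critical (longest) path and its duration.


Path A: 2 + 10 = 12
Path B: 8 + 3 = 11
Path C: 9 + 5 + 11 = 25
Critical path = longest = max(12, 11, 25)
= 25 (Path C)


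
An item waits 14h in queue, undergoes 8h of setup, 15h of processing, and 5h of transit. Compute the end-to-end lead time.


Lead time = queue + setup + processing + transit
= 14 + 8 + 15 + 5
= 42 hours


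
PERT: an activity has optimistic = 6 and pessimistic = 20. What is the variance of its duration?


σ² = ((p - o) / 6)² = (p - o)² / 36
= (20 - 6)² / 36
= 14² / 36
= 196 / 36
= 5.4444


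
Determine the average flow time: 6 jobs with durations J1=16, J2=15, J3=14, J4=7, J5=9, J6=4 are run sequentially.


Completion times:
  J1: completes at 16
  J2: completes at 31
  J3: completes at 45
  J4: completes at 52
  J5: completes at 61
  J6: completes at 65
Sum = 270
Average = 270/6
= 45.00


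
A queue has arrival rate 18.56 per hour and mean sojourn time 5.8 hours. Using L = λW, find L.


Little's law: L = λ × W
= 18.56 × 5.8
= 107.65


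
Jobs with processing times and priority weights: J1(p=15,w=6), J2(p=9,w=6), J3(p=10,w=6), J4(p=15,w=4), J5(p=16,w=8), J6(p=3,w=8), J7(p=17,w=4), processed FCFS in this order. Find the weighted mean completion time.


Completion times:
  J1: C=15, w×C=6×15=90
  J2: C=24, w×C=6×24=144
  J3: C=34, w×C=6×34=204
  J4: C=49, w×C=4×49=196
  J5: C=65, w×C=8×65=520
  J6: C=68, w×C=8×68=544
  J7: C=85, w×C=4×85=340
Sum w×C = 2038
Sum w = 42
Weighted avg = 2038/42
= 48.52


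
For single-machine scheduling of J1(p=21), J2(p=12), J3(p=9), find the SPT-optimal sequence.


SPT: sort by shortest processing time
  J3: p=9
  J2: p=12
  J1: p=21
Order: J3 → J2 → J1


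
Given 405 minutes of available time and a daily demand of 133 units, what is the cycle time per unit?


Cycle time = available time / demand
= 405 / 133
= 3.05 min/unit


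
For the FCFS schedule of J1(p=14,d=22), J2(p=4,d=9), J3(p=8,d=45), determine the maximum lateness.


Lateness per job (L = C - d):
  J1: C=14, d=22, L=-8
  J2: C=18, d=9, L=9
  J3: C=26, d=45, L=-19
Lmax = max(-8, 9, -19)
= 9


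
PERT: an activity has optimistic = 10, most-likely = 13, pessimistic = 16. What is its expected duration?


te = (o + 4m + p) / 6
= (10 + 4×13 + 16) / 6
= (10 + 52 + 16) / 6
= 78 / 6
= 13.00


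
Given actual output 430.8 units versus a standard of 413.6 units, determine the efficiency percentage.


Efficiency = (actual / standard) × 100
= (430.8 / 413.6) × 100
= 104.2%
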